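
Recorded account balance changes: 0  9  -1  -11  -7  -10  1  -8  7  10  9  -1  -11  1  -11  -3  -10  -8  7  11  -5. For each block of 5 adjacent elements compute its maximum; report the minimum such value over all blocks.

0 9 -1 -11 -7 → max 9
9 -1 -11 -7 -10 → max 9
-1 -11 -7 -10 1 → max 1
-11 -7 -10 1 -8 → max 1
-7 -10 1 -8 7 → max 7
-10 1 -8 7 10 → max 10
1 -8 7 10 9 → max 10
-8 7 10 9 -1 → max 10
7 10 9 -1 -11 → max 10
10 9 -1 -11 1 → max 10
9 -1 -11 1 -11 → max 9
-1 -11 1 -11 -3 → max 1
-11 1 -11 -3 -10 → max 1
1 -11 -3 -10 -8 → max 1
-11 -3 -10 -8 7 → max 7
-3 -10 -8 7 11 → max 11
-10 -8 7 11 -5 → max 11
Minimum of these is 1.

1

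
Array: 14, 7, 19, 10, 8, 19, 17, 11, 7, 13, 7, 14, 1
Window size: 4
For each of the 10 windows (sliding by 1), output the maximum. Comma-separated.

[14, 7, 19, 10] → max 19
[7, 19, 10, 8] → max 19
[19, 10, 8, 19] → max 19
[10, 8, 19, 17] → max 19
[8, 19, 17, 11] → max 19
[19, 17, 11, 7] → max 19
[17, 11, 7, 13] → max 17
[11, 7, 13, 7] → max 13
[7, 13, 7, 14] → max 14
[13, 7, 14, 1] → max 14

19, 19, 19, 19, 19, 19, 17, 13, 14, 14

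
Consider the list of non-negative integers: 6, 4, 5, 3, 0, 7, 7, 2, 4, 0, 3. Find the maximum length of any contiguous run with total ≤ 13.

→ 6: sum 6, len 1
→ 4: sum 10, len 2
→ 5 (dropped 6): sum 9, len 2
→ 3: sum 12, len 3
→ 0: sum 12, len 4
→ 7 (dropped 4, 5): sum 10, len 3
→ 7 (dropped 3, 0, 7): sum 7, len 1
→ 2: sum 9, len 2
→ 4: sum 13, len 3
→ 0: sum 13, len 4
→ 3 (dropped 7): sum 9, len 4
Longest length seen: 4.

4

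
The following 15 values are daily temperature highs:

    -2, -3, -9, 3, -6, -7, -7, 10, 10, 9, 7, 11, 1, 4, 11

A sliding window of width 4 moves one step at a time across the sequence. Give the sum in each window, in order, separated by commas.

[-2, -3, -9, 3] → sum -11
[-3, -9, 3, -6] → sum -15
[-9, 3, -6, -7] → sum -19
[3, -6, -7, -7] → sum -17
[-6, -7, -7, 10] → sum -10
[-7, -7, 10, 10] → sum 6
[-7, 10, 10, 9] → sum 22
[10, 10, 9, 7] → sum 36
[10, 9, 7, 11] → sum 37
[9, 7, 11, 1] → sum 28
[7, 11, 1, 4] → sum 23
[11, 1, 4, 11] → sum 27

-11, -15, -19, -17, -10, 6, 22, 36, 37, 28, 23, 27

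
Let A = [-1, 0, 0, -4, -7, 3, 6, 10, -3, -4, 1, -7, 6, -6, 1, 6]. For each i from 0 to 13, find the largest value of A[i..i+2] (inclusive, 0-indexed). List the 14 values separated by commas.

(-1, 0, 0) → max 0
(0, 0, -4) → max 0
(0, -4, -7) → max 0
(-4, -7, 3) → max 3
(-7, 3, 6) → max 6
(3, 6, 10) → max 10
(6, 10, -3) → max 10
(10, -3, -4) → max 10
(-3, -4, 1) → max 1
(-4, 1, -7) → max 1
(1, -7, 6) → max 6
(-7, 6, -6) → max 6
(6, -6, 1) → max 6
(-6, 1, 6) → max 6

0, 0, 0, 3, 6, 10, 10, 10, 1, 1, 6, 6, 6, 6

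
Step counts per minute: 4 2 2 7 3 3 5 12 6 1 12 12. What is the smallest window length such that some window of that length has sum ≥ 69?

12

add 4: running sum 4 < 69
add 2: running sum 6 < 69
add 2: running sum 8 < 69
add 7: running sum 15 < 69
add 3: running sum 18 < 69
add 3: running sum 21 < 69
add 5: running sum 26 < 69
add 12: running sum 38 < 69
add 6: running sum 44 < 69
add 1: running sum 45 < 69
add 12: running sum 57 < 69
add 12: shortest ending here [4, 2, 2, 7, 3, 3, 5, 12, 6, 1, 12, 12] sum 69, len 12
Shortest qualifying length: 12.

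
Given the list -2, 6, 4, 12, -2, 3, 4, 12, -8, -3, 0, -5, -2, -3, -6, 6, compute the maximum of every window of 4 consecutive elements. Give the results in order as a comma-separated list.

12, 12, 12, 12, 12, 12, 12, 12, 0, 0, 0, -2, 6

-2 6 4 12 → max 12
6 4 12 -2 → max 12
4 12 -2 3 → max 12
12 -2 3 4 → max 12
-2 3 4 12 → max 12
3 4 12 -8 → max 12
4 12 -8 -3 → max 12
12 -8 -3 0 → max 12
-8 -3 0 -5 → max 0
-3 0 -5 -2 → max 0
0 -5 -2 -3 → max 0
-5 -2 -3 -6 → max -2
-2 -3 -6 6 → max 6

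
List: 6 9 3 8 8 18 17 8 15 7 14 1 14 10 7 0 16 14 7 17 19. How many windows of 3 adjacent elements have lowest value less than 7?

9

(6, 9, 3) → min 3  < 7 ✓
(9, 3, 8) → min 3  < 7 ✓
(3, 8, 8) → min 3  < 7 ✓
(8, 8, 18) → min 8
(8, 18, 17) → min 8
(18, 17, 8) → min 8
(17, 8, 15) → min 8
(8, 15, 7) → min 7
(15, 7, 14) → min 7
(7, 14, 1) → min 1  < 7 ✓
(14, 1, 14) → min 1  < 7 ✓
(1, 14, 10) → min 1  < 7 ✓
(14, 10, 7) → min 7
(10, 7, 0) → min 0  < 7 ✓
(7, 0, 16) → min 0  < 7 ✓
(0, 16, 14) → min 0  < 7 ✓
(16, 14, 7) → min 7
(14, 7, 17) → min 7
(7, 17, 19) → min 7
9 windows satisfy the condition.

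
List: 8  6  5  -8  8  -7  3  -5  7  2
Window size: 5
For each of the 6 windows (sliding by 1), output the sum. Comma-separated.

Sliding a size-5 window across the 10 values:
[8, 6, 5, -8, 8] → sum 19
[6, 5, -8, 8, -7] → sum 4
[5, -8, 8, -7, 3] → sum 1
[-8, 8, -7, 3, -5] → sum -9
[8, -7, 3, -5, 7] → sum 6
[-7, 3, -5, 7, 2] → sum 0

19, 4, 1, -9, 6, 0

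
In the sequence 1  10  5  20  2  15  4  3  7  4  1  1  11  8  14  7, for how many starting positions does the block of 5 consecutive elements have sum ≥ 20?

10

[1, 10, 5, 20, 2] → sum 38  ≥ 20 ✓
[10, 5, 20, 2, 15] → sum 52  ≥ 20 ✓
[5, 20, 2, 15, 4] → sum 46  ≥ 20 ✓
[20, 2, 15, 4, 3] → sum 44  ≥ 20 ✓
[2, 15, 4, 3, 7] → sum 31  ≥ 20 ✓
[15, 4, 3, 7, 4] → sum 33  ≥ 20 ✓
[4, 3, 7, 4, 1] → sum 19
[3, 7, 4, 1, 1] → sum 16
[7, 4, 1, 1, 11] → sum 24  ≥ 20 ✓
[4, 1, 1, 11, 8] → sum 25  ≥ 20 ✓
[1, 1, 11, 8, 14] → sum 35  ≥ 20 ✓
[1, 11, 8, 14, 7] → sum 41  ≥ 20 ✓
10 windows satisfy the condition.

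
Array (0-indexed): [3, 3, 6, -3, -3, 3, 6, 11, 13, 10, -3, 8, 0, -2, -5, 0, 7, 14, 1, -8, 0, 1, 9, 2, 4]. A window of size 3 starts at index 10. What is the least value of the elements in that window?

Elements at indices 10..12: -3, 8, 0
min(-3, 8, 0) = -3

-3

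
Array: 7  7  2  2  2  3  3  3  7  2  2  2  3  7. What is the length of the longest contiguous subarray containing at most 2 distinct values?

add 7: window [7] (1 distinct), len 1
add 7: window [7, 7] (1 distinct), len 2
add 2: window [7, 7, 2] (2 distinct), len 3
add 2: window [7, 7, 2, 2] (2 distinct), len 4
add 2: window [7, 7, 2, 2, 2] (2 distinct), len 5
add 3: window [2, 2, 2, 3] (2 distinct), len 4
add 3: window [2, 2, 2, 3, 3] (2 distinct), len 5
add 3: window [2, 2, 2, 3, 3, 3] (2 distinct), len 6
add 7: window [3, 3, 3, 7] (2 distinct), len 4
add 2: window [7, 2] (2 distinct), len 2
add 2: window [7, 2, 2] (2 distinct), len 3
add 2: window [7, 2, 2, 2] (2 distinct), len 4
add 3: window [2, 2, 2, 3] (2 distinct), len 4
add 7: window [3, 7] (2 distinct), len 2
Longest length with ≤2 distinct: 6.

6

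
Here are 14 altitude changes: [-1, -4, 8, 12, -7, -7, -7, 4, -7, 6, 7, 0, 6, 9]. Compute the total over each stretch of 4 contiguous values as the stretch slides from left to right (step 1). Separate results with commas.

15, 9, 6, -9, -17, -17, -4, 10, 6, 19, 22

(-1, -4, 8, 12) → sum 15
(-4, 8, 12, -7) → sum 9
(8, 12, -7, -7) → sum 6
(12, -7, -7, -7) → sum -9
(-7, -7, -7, 4) → sum -17
(-7, -7, 4, -7) → sum -17
(-7, 4, -7, 6) → sum -4
(4, -7, 6, 7) → sum 10
(-7, 6, 7, 0) → sum 6
(6, 7, 0, 6) → sum 19
(7, 0, 6, 9) → sum 22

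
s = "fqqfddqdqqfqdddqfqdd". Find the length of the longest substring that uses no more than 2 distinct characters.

[f] 1 distinct, len 1
[f, q] 2 distinct, len 2
[f, q, q] 2 distinct, len 3
[f, q, q, f] 2 distinct, len 4
[f, d] 2 distinct, len 2
[f, d, d] 2 distinct, len 3
[d, d, q] 2 distinct, len 3
[d, d, q, d] 2 distinct, len 4
[d, d, q, d, q] 2 distinct, len 5
[d, d, q, d, q, q] 2 distinct, len 6
[q, q, f] 2 distinct, len 3
[q, q, f, q] 2 distinct, len 4
[q, d] 2 distinct, len 2
[q, d, d] 2 distinct, len 3
[q, d, d, d] 2 distinct, len 4
[q, d, d, d, q] 2 distinct, len 5
[q, f] 2 distinct, len 2
[q, f, q] 2 distinct, len 3
[q, d] 2 distinct, len 2
[q, d, d] 2 distinct, len 3
Longest length with ≤2 distinct: 6.

6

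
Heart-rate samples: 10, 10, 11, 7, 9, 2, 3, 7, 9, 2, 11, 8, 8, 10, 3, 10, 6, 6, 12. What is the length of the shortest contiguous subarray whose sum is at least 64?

9

add 10: running sum 10 < 64
add 10: running sum 20 < 64
add 11: running sum 31 < 64
add 7: running sum 38 < 64
add 9: running sum 47 < 64
add 2: running sum 49 < 64
add 3: running sum 52 < 64
add 7: running sum 59 < 64
add 9: shortest ending here [10, 10, 11, 7, 9, 2, 3, 7, 9] sum 68, len 9
add 2: shortest ending here [10, 10, 11, 7, 9, 2, 3, 7, 9, 2] sum 70, len 10
add 11: shortest ending here [10, 11, 7, 9, 2, 3, 7, 9, 2, 11] sum 71, len 10
add 8: shortest ending here [11, 7, 9, 2, 3, 7, 9, 2, 11, 8] sum 69, len 10
add 8: shortest ending here [7, 9, 2, 3, 7, 9, 2, 11, 8, 8] sum 66, len 10
add 10: shortest ending here [9, 2, 3, 7, 9, 2, 11, 8, 8, 10] sum 69, len 10
add 3: shortest ending here [9, 2, 3, 7, 9, 2, 11, 8, 8, 10, 3] sum 72, len 11
add 10: shortest ending here [7, 9, 2, 11, 8, 8, 10, 3, 10] sum 68, len 9
add 6: shortest ending here [9, 2, 11, 8, 8, 10, 3, 10, 6] sum 67, len 9
add 6: shortest ending here [2, 11, 8, 8, 10, 3, 10, 6, 6] sum 64, len 9
add 12: shortest ending here [11, 8, 8, 10, 3, 10, 6, 6, 12] sum 74, len 9
Shortest qualifying length: 9.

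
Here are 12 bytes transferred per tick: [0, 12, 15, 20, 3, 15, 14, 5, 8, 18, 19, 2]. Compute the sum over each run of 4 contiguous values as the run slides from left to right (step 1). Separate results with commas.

Sliding a size-4 window across the 12 values:
[0, 12, 15, 20] → sum 47
[12, 15, 20, 3] → sum 50
[15, 20, 3, 15] → sum 53
[20, 3, 15, 14] → sum 52
[3, 15, 14, 5] → sum 37
[15, 14, 5, 8] → sum 42
[14, 5, 8, 18] → sum 45
[5, 8, 18, 19] → sum 50
[8, 18, 19, 2] → sum 47

47, 50, 53, 52, 37, 42, 45, 50, 47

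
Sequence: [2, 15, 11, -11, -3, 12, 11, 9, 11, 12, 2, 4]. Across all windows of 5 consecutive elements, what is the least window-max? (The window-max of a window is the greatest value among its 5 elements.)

12

Each size-5 window and its max:
[2, 15, 11, -11, -3] → max 15
[15, 11, -11, -3, 12] → max 15
[11, -11, -3, 12, 11] → max 12
[-11, -3, 12, 11, 9] → max 12
[-3, 12, 11, 9, 11] → max 12
[12, 11, 9, 11, 12] → max 12
[11, 9, 11, 12, 2] → max 12
[9, 11, 12, 2, 4] → max 12
Least of these is 12.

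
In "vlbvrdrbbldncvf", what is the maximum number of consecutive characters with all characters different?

7

add v: [v] len 1
add l: [v, l] len 2
add b: [v, l, b] len 3
add v (repeat v, move left end past it): [l, b, v] len 3
add r: [l, b, v, r] len 4
add d: [l, b, v, r, d] len 5
add r (repeat r, move left end past it): [d, r] len 2
add b: [d, r, b] len 3
add b (repeat b, move left end past it): [b] len 1
add l: [b, l] len 2
add d: [b, l, d] len 3
add n: [b, l, d, n] len 4
add c: [b, l, d, n, c] len 5
add v: [b, l, d, n, c, v] len 6
add f: [b, l, d, n, c, v, f] len 7
Longest all-distinct length: 7.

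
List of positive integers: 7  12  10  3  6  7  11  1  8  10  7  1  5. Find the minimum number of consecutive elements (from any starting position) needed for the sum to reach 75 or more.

10

add 7: running sum 7 < 75
add 12: running sum 19 < 75
add 10: running sum 29 < 75
add 3: running sum 32 < 75
add 6: running sum 38 < 75
add 7: running sum 45 < 75
add 11: running sum 56 < 75
add 1: running sum 57 < 75
add 8: running sum 65 < 75
add 10: shortest ending here [7, 12, 10, 3, 6, 7, 11, 1, 8, 10] sum 75, len 10
add 7: shortest ending here [12, 10, 3, 6, 7, 11, 1, 8, 10, 7] sum 75, len 10
add 1: shortest ending here [12, 10, 3, 6, 7, 11, 1, 8, 10, 7, 1] sum 76, len 11
add 5: shortest ending here [12, 10, 3, 6, 7, 11, 1, 8, 10, 7, 1, 5] sum 81, len 12
Shortest qualifying length: 10.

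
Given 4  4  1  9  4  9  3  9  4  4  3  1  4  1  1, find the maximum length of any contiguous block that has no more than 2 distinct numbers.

4

add 4: window [4] (1 distinct), len 1
add 4: window [4, 4] (1 distinct), len 2
add 1: window [4, 4, 1] (2 distinct), len 3
add 9: window [1, 9] (2 distinct), len 2
add 4: window [9, 4] (2 distinct), len 2
add 9: window [9, 4, 9] (2 distinct), len 3
add 3: window [9, 3] (2 distinct), len 2
add 9: window [9, 3, 9] (2 distinct), len 3
add 4: window [9, 4] (2 distinct), len 2
add 4: window [9, 4, 4] (2 distinct), len 3
add 3: window [4, 4, 3] (2 distinct), len 3
add 1: window [3, 1] (2 distinct), len 2
add 4: window [1, 4] (2 distinct), len 2
add 1: window [1, 4, 1] (2 distinct), len 3
add 1: window [1, 4, 1, 1] (2 distinct), len 4
Longest length with ≤2 distinct: 4.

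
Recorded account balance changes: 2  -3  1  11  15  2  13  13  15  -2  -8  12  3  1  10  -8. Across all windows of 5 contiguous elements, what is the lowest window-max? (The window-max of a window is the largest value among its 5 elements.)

(2, -3, 1, 11, 15) → max 15
(-3, 1, 11, 15, 2) → max 15
(1, 11, 15, 2, 13) → max 15
(11, 15, 2, 13, 13) → max 15
(15, 2, 13, 13, 15) → max 15
(2, 13, 13, 15, -2) → max 15
(13, 13, 15, -2, -8) → max 15
(13, 15, -2, -8, 12) → max 15
(15, -2, -8, 12, 3) → max 15
(-2, -8, 12, 3, 1) → max 12
(-8, 12, 3, 1, 10) → max 12
(12, 3, 1, 10, -8) → max 12
Lowest of these is 12.

12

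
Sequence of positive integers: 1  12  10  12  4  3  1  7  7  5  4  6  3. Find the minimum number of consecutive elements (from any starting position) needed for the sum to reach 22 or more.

add 1: running sum 1 < 22
add 12: running sum 13 < 22
add 10: shortest ending here [12, 10] sum 22, len 2
add 12: shortest ending here [10, 12] sum 22, len 2
add 4: shortest ending here [10, 12, 4] sum 26, len 3
add 3: shortest ending here [10, 12, 4, 3] sum 29, len 4
add 1: shortest ending here [10, 12, 4, 3, 1] sum 30, len 5
add 7: shortest ending here [12, 4, 3, 1, 7] sum 27, len 5
add 7: shortest ending here [4, 3, 1, 7, 7] sum 22, len 5
add 5: shortest ending here [3, 1, 7, 7, 5] sum 23, len 5
add 4: shortest ending here [7, 7, 5, 4] sum 23, len 4
add 6: shortest ending here [7, 5, 4, 6] sum 22, len 4
add 3: shortest ending here [7, 5, 4, 6, 3] sum 25, len 5
Shortest qualifying length: 2.

2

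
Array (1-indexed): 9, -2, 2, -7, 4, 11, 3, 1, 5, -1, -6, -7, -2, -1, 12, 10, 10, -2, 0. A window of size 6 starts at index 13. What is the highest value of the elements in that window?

12

Elements at indices 13..18: -2, -1, 12, 10, 10, -2
max(-2, -1, 12, 10, 10, -2) = 12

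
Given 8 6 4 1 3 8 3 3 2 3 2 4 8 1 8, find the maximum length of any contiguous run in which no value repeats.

[8] len 1
[8, 6] len 2
[8, 6, 4] len 3
[8, 6, 4, 1] len 4
[8, 6, 4, 1, 3] len 5
[6, 4, 1, 3, 8] len 5
[8, 3] len 2
[3] len 1
[3, 2] len 2
[2, 3] len 2
[3, 2] len 2
[3, 2, 4] len 3
[3, 2, 4, 8] len 4
[3, 2, 4, 8, 1] len 5
[1, 8] len 2
Longest all-distinct length: 5.

5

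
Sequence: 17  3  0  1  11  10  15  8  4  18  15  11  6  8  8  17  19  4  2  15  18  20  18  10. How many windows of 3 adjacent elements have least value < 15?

20

(17, 3, 0) → min 0  < 15 ✓
(3, 0, 1) → min 0  < 15 ✓
(0, 1, 11) → min 0  < 15 ✓
(1, 11, 10) → min 1  < 15 ✓
(11, 10, 15) → min 10  < 15 ✓
(10, 15, 8) → min 8  < 15 ✓
(15, 8, 4) → min 4  < 15 ✓
(8, 4, 18) → min 4  < 15 ✓
(4, 18, 15) → min 4  < 15 ✓
(18, 15, 11) → min 11  < 15 ✓
(15, 11, 6) → min 6  < 15 ✓
(11, 6, 8) → min 6  < 15 ✓
(6, 8, 8) → min 6  < 15 ✓
(8, 8, 17) → min 8  < 15 ✓
(8, 17, 19) → min 8  < 15 ✓
(17, 19, 4) → min 4  < 15 ✓
(19, 4, 2) → min 2  < 15 ✓
(4, 2, 15) → min 2  < 15 ✓
(2, 15, 18) → min 2  < 15 ✓
(15, 18, 20) → min 15
(18, 20, 18) → min 18
(20, 18, 10) → min 10  < 15 ✓
20 windows satisfy the condition.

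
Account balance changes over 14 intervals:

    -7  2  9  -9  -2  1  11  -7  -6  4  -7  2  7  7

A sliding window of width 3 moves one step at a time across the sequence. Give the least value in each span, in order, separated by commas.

(-7, 2, 9) → min -7
(2, 9, -9) → min -9
(9, -9, -2) → min -9
(-9, -2, 1) → min -9
(-2, 1, 11) → min -2
(1, 11, -7) → min -7
(11, -7, -6) → min -7
(-7, -6, 4) → min -7
(-6, 4, -7) → min -7
(4, -7, 2) → min -7
(-7, 2, 7) → min -7
(2, 7, 7) → min 2

-7, -9, -9, -9, -2, -7, -7, -7, -7, -7, -7, 2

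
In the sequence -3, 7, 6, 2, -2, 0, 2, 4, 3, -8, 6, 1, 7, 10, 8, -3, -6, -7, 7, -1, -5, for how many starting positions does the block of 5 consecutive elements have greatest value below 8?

11

[-3, 7, 6, 2, -2] → max 7  < 8 ✓
[7, 6, 2, -2, 0] → max 7  < 8 ✓
[6, 2, -2, 0, 2] → max 6  < 8 ✓
[2, -2, 0, 2, 4] → max 4  < 8 ✓
[-2, 0, 2, 4, 3] → max 4  < 8 ✓
[0, 2, 4, 3, -8] → max 4  < 8 ✓
[2, 4, 3, -8, 6] → max 6  < 8 ✓
[4, 3, -8, 6, 1] → max 6  < 8 ✓
[3, -8, 6, 1, 7] → max 7  < 8 ✓
[-8, 6, 1, 7, 10] → max 10
[6, 1, 7, 10, 8] → max 10
[1, 7, 10, 8, -3] → max 10
[7, 10, 8, -3, -6] → max 10
[10, 8, -3, -6, -7] → max 10
[8, -3, -6, -7, 7] → max 8
[-3, -6, -7, 7, -1] → max 7  < 8 ✓
[-6, -7, 7, -1, -5] → max 7  < 8 ✓
11 windows satisfy the condition.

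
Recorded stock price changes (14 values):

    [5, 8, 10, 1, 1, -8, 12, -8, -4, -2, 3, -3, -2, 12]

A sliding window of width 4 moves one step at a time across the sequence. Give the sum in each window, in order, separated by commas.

[5, 8, 10, 1] → sum 24
[8, 10, 1, 1] → sum 20
[10, 1, 1, -8] → sum 4
[1, 1, -8, 12] → sum 6
[1, -8, 12, -8] → sum -3
[-8, 12, -8, -4] → sum -8
[12, -8, -4, -2] → sum -2
[-8, -4, -2, 3] → sum -11
[-4, -2, 3, -3] → sum -6
[-2, 3, -3, -2] → sum -4
[3, -3, -2, 12] → sum 10

24, 20, 4, 6, -3, -8, -2, -11, -6, -4, 10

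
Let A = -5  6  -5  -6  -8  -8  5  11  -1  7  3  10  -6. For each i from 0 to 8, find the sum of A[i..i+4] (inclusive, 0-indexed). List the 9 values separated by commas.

(-5, 6, -5, -6, -8) → sum -18
(6, -5, -6, -8, -8) → sum -21
(-5, -6, -8, -8, 5) → sum -22
(-6, -8, -8, 5, 11) → sum -6
(-8, -8, 5, 11, -1) → sum -1
(-8, 5, 11, -1, 7) → sum 14
(5, 11, -1, 7, 3) → sum 25
(11, -1, 7, 3, 10) → sum 30
(-1, 7, 3, 10, -6) → sum 13

-18, -21, -22, -6, -1, 14, 25, 30, 13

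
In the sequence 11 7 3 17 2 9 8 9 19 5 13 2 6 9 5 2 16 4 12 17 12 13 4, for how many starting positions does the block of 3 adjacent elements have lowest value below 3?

[11, 7, 3] → min 3
[7, 3, 17] → min 3
[3, 17, 2] → min 2  < 3 ✓
[17, 2, 9] → min 2  < 3 ✓
[2, 9, 8] → min 2  < 3 ✓
[9, 8, 9] → min 8
[8, 9, 19] → min 8
[9, 19, 5] → min 5
[19, 5, 13] → min 5
[5, 13, 2] → min 2  < 3 ✓
[13, 2, 6] → min 2  < 3 ✓
[2, 6, 9] → min 2  < 3 ✓
[6, 9, 5] → min 5
[9, 5, 2] → min 2  < 3 ✓
[5, 2, 16] → min 2  < 3 ✓
[2, 16, 4] → min 2  < 3 ✓
[16, 4, 12] → min 4
[4, 12, 17] → min 4
[12, 17, 12] → min 12
[17, 12, 13] → min 12
[12, 13, 4] → min 4
9 windows satisfy the condition.

9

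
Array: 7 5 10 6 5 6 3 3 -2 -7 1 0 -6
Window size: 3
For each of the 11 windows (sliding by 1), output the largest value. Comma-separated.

(7, 5, 10) → max 10
(5, 10, 6) → max 10
(10, 6, 5) → max 10
(6, 5, 6) → max 6
(5, 6, 3) → max 6
(6, 3, 3) → max 6
(3, 3, -2) → max 3
(3, -2, -7) → max 3
(-2, -7, 1) → max 1
(-7, 1, 0) → max 1
(1, 0, -6) → max 1

10, 10, 10, 6, 6, 6, 3, 3, 1, 1, 1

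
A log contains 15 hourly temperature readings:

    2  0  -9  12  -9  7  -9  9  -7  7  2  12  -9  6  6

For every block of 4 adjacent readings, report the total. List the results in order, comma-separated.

2 0 -9 12 → sum 5
0 -9 12 -9 → sum -6
-9 12 -9 7 → sum 1
12 -9 7 -9 → sum 1
-9 7 -9 9 → sum -2
7 -9 9 -7 → sum 0
-9 9 -7 7 → sum 0
9 -7 7 2 → sum 11
-7 7 2 12 → sum 14
7 2 12 -9 → sum 12
2 12 -9 6 → sum 11
12 -9 6 6 → sum 15

5, -6, 1, 1, -2, 0, 0, 11, 14, 12, 11, 15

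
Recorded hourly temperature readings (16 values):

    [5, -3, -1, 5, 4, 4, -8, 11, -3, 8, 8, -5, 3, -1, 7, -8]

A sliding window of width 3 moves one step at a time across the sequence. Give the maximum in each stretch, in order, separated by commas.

5 -3 -1 → max 5
-3 -1 5 → max 5
-1 5 4 → max 5
5 4 4 → max 5
4 4 -8 → max 4
4 -8 11 → max 11
-8 11 -3 → max 11
11 -3 8 → max 11
-3 8 8 → max 8
8 8 -5 → max 8
8 -5 3 → max 8
-5 3 -1 → max 3
3 -1 7 → max 7
-1 7 -8 → max 7

5, 5, 5, 5, 4, 11, 11, 11, 8, 8, 8, 3, 7, 7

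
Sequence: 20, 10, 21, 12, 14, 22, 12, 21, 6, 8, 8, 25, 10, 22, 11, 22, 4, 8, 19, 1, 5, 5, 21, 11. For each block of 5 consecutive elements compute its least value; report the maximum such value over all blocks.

[20, 10, 21, 12, 14] → min 10
[10, 21, 12, 14, 22] → min 10
[21, 12, 14, 22, 12] → min 12
[12, 14, 22, 12, 21] → min 12
[14, 22, 12, 21, 6] → min 6
[22, 12, 21, 6, 8] → min 6
[12, 21, 6, 8, 8] → min 6
[21, 6, 8, 8, 25] → min 6
[6, 8, 8, 25, 10] → min 6
[8, 8, 25, 10, 22] → min 8
[8, 25, 10, 22, 11] → min 8
[25, 10, 22, 11, 22] → min 10
[10, 22, 11, 22, 4] → min 4
[22, 11, 22, 4, 8] → min 4
[11, 22, 4, 8, 19] → min 4
[22, 4, 8, 19, 1] → min 1
[4, 8, 19, 1, 5] → min 1
[8, 19, 1, 5, 5] → min 1
[19, 1, 5, 5, 21] → min 1
[1, 5, 5, 21, 11] → min 1
Maximum of these is 12.

12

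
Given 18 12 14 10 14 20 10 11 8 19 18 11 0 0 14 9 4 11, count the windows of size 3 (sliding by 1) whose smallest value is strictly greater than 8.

18 12 14 → min 12  > 8 ✓
12 14 10 → min 10  > 8 ✓
14 10 14 → min 10  > 8 ✓
10 14 20 → min 10  > 8 ✓
14 20 10 → min 10  > 8 ✓
20 10 11 → min 10  > 8 ✓
10 11 8 → min 8
11 8 19 → min 8
8 19 18 → min 8
19 18 11 → min 11  > 8 ✓
18 11 0 → min 0
11 0 0 → min 0
0 0 14 → min 0
0 14 9 → min 0
14 9 4 → min 4
9 4 11 → min 4
7 windows satisfy the condition.

7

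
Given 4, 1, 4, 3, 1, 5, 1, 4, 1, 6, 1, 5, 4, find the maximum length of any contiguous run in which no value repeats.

4

[4] len 1
[4, 1] len 2
[1, 4] len 2
[1, 4, 3] len 3
[4, 3, 1] len 3
[4, 3, 1, 5] len 4
[5, 1] len 2
[5, 1, 4] len 3
[4, 1] len 2
[4, 1, 6] len 3
[6, 1] len 2
[6, 1, 5] len 3
[6, 1, 5, 4] len 4
Longest all-distinct length: 4.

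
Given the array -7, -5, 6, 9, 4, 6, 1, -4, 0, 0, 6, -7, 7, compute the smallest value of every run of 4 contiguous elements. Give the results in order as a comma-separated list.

-7, -5, 4, 1, -4, -4, -4, -4, -7, -7

[-7, -5, 6, 9] → min -7
[-5, 6, 9, 4] → min -5
[6, 9, 4, 6] → min 4
[9, 4, 6, 1] → min 1
[4, 6, 1, -4] → min -4
[6, 1, -4, 0] → min -4
[1, -4, 0, 0] → min -4
[-4, 0, 0, 6] → min -4
[0, 0, 6, -7] → min -7
[0, 6, -7, 7] → min -7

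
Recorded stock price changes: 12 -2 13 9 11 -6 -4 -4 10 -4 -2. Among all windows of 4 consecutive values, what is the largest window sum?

[12, -2, 13, 9] → sum 32
[-2, 13, 9, 11] → sum 31
[13, 9, 11, -6] → sum 27
[9, 11, -6, -4] → sum 10
[11, -6, -4, -4] → sum -3
[-6, -4, -4, 10] → sum -4
[-4, -4, 10, -4] → sum -2
[-4, 10, -4, -2] → sum 0
Largest of these is 32.

32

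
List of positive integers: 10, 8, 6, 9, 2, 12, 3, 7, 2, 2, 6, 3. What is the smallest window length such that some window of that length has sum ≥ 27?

4

add 10: running sum 10 < 27
add 8: running sum 18 < 27
add 6: running sum 24 < 27
end 3: [10, 8, 6, 9] sum 33, len 4
end 4: [10, 8, 6, 9, 2] sum 35, len 5
end 5: [6, 9, 2, 12] sum 29, len 4
end 6: [6, 9, 2, 12, 3] sum 32, len 5
end 7: [9, 2, 12, 3, 7] sum 33, len 5
end 8: [9, 2, 12, 3, 7, 2] sum 35, len 6
end 9: [2, 12, 3, 7, 2, 2] sum 28, len 6
end 10: [12, 3, 7, 2, 2, 6] sum 32, len 6
end 11: [12, 3, 7, 2, 2, 6, 3] sum 35, len 7
Shortest qualifying length: 4.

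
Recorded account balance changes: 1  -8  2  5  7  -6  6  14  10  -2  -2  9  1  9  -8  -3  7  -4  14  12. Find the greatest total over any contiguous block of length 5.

31

1 -8 2 5 7 → sum 7
-8 2 5 7 -6 → sum 0
2 5 7 -6 6 → sum 14
5 7 -6 6 14 → sum 26
7 -6 6 14 10 → sum 31
-6 6 14 10 -2 → sum 22
6 14 10 -2 -2 → sum 26
14 10 -2 -2 9 → sum 29
10 -2 -2 9 1 → sum 16
-2 -2 9 1 9 → sum 15
-2 9 1 9 -8 → sum 9
9 1 9 -8 -3 → sum 8
1 9 -8 -3 7 → sum 6
9 -8 -3 7 -4 → sum 1
-8 -3 7 -4 14 → sum 6
-3 7 -4 14 12 → sum 26
Greatest of these is 31.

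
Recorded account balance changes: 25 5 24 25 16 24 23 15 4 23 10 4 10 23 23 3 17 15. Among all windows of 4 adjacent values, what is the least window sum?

41

25 5 24 25 → sum 79
5 24 25 16 → sum 70
24 25 16 24 → sum 89
25 16 24 23 → sum 88
16 24 23 15 → sum 78
24 23 15 4 → sum 66
23 15 4 23 → sum 65
15 4 23 10 → sum 52
4 23 10 4 → sum 41
23 10 4 10 → sum 47
10 4 10 23 → sum 47
4 10 23 23 → sum 60
10 23 23 3 → sum 59
23 23 3 17 → sum 66
23 3 17 15 → sum 58
Least of these is 41.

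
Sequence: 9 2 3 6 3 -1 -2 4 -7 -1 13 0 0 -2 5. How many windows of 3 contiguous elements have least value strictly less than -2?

9 2 3 → min 2
2 3 6 → min 2
3 6 3 → min 3
6 3 -1 → min -1
3 -1 -2 → min -2
-1 -2 4 → min -2
-2 4 -7 → min -7  < -2 ✓
4 -7 -1 → min -7  < -2 ✓
-7 -1 13 → min -7  < -2 ✓
-1 13 0 → min -1
13 0 0 → min 0
0 0 -2 → min -2
0 -2 5 → min -2
3 windows satisfy the condition.

3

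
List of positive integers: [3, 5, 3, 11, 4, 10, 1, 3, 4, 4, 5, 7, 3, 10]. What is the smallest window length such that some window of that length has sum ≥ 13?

add 3: running sum 3 < 13
add 5: running sum 8 < 13
add 3: running sum 11 < 13
add 11: shortest ending here [3, 11] sum 14, len 2
add 4: shortest ending here [11, 4] sum 15, len 2
add 10: shortest ending here [4, 10] sum 14, len 2
add 1: shortest ending here [4, 10, 1] sum 15, len 3
add 3: shortest ending here [10, 1, 3] sum 14, len 3
add 4: shortest ending here [10, 1, 3, 4] sum 18, len 4
add 4: shortest ending here [10, 1, 3, 4, 4] sum 22, len 5
add 5: shortest ending here [4, 4, 5] sum 13, len 3
add 7: shortest ending here [4, 5, 7] sum 16, len 3
add 3: shortest ending here [5, 7, 3] sum 15, len 3
add 10: shortest ending here [3, 10] sum 13, len 2
Shortest qualifying length: 2.

2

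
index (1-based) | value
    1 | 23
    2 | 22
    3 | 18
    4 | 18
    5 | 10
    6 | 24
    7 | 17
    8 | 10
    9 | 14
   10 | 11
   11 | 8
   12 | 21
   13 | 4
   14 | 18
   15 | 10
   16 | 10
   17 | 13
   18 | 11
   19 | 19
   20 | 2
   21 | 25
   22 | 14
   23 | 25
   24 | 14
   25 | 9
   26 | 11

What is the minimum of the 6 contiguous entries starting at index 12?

4

Elements at indices 12..17: 21, 4, 18, 10, 10, 13
min(21, 4, 18, 10, 10, 13) = 4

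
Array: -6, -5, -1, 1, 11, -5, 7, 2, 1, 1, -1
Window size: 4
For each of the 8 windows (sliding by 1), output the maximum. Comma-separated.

-6 -5 -1 1 → max 1
-5 -1 1 11 → max 11
-1 1 11 -5 → max 11
1 11 -5 7 → max 11
11 -5 7 2 → max 11
-5 7 2 1 → max 7
7 2 1 1 → max 7
2 1 1 -1 → max 2

1, 11, 11, 11, 11, 7, 7, 2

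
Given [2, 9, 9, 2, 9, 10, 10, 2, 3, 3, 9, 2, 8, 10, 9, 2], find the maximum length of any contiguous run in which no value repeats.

[2] len 1
[2, 9] len 2
[9] len 1
[9, 2] len 2
[2, 9] len 2
[2, 9, 10] len 3
[10] len 1
[10, 2] len 2
[10, 2, 3] len 3
[3] len 1
[3, 9] len 2
[3, 9, 2] len 3
[3, 9, 2, 8] len 4
[3, 9, 2, 8, 10] len 5
[2, 8, 10, 9] len 4
[8, 10, 9, 2] len 4
Longest all-distinct length: 5.

5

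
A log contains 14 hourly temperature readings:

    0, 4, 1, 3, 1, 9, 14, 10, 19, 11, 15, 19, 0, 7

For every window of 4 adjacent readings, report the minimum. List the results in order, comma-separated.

0, 1, 1, 1, 1, 9, 10, 10, 11, 0, 0

Sliding a size-4 window across the 14 values:
[0, 4, 1, 3] → min 0
[4, 1, 3, 1] → min 1
[1, 3, 1, 9] → min 1
[3, 1, 9, 14] → min 1
[1, 9, 14, 10] → min 1
[9, 14, 10, 19] → min 9
[14, 10, 19, 11] → min 10
[10, 19, 11, 15] → min 10
[19, 11, 15, 19] → min 11
[11, 15, 19, 0] → min 0
[15, 19, 0, 7] → min 0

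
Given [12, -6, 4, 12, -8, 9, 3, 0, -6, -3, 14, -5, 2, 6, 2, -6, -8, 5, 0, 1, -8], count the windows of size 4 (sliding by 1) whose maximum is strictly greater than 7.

[12, -6, 4, 12] → max 12  > 7 ✓
[-6, 4, 12, -8] → max 12  > 7 ✓
[4, 12, -8, 9] → max 12  > 7 ✓
[12, -8, 9, 3] → max 12  > 7 ✓
[-8, 9, 3, 0] → max 9  > 7 ✓
[9, 3, 0, -6] → max 9  > 7 ✓
[3, 0, -6, -3] → max 3
[0, -6, -3, 14] → max 14  > 7 ✓
[-6, -3, 14, -5] → max 14  > 7 ✓
[-3, 14, -5, 2] → max 14  > 7 ✓
[14, -5, 2, 6] → max 14  > 7 ✓
[-5, 2, 6, 2] → max 6
[2, 6, 2, -6] → max 6
[6, 2, -6, -8] → max 6
[2, -6, -8, 5] → max 5
[-6, -8, 5, 0] → max 5
[-8, 5, 0, 1] → max 5
[5, 0, 1, -8] → max 5
10 windows satisfy the condition.

10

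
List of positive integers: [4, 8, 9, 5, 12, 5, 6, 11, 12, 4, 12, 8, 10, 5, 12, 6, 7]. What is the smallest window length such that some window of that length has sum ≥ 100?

12

Extend right; whenever the sum reaches 100, record the length and shrink from the left:
add 4: running sum 4 < 100
add 8: running sum 12 < 100
add 9: running sum 21 < 100
add 5: running sum 26 < 100
add 12: running sum 38 < 100
add 5: running sum 43 < 100
add 6: running sum 49 < 100
add 11: running sum 60 < 100
add 12: running sum 72 < 100
add 4: running sum 76 < 100
add 12: running sum 88 < 100
add 8: running sum 96 < 100
add 10: shortest ending here [8, 9, 5, 12, 5, 6, 11, 12, 4, 12, 8, 10] sum 102, len 12
add 5: shortest ending here [8, 9, 5, 12, 5, 6, 11, 12, 4, 12, 8, 10, 5] sum 107, len 13
add 12: shortest ending here [5, 12, 5, 6, 11, 12, 4, 12, 8, 10, 5, 12] sum 102, len 12
add 6: shortest ending here [12, 5, 6, 11, 12, 4, 12, 8, 10, 5, 12, 6] sum 103, len 12
add 7: shortest ending here [12, 5, 6, 11, 12, 4, 12, 8, 10, 5, 12, 6, 7] sum 110, len 13
Shortest qualifying length: 12.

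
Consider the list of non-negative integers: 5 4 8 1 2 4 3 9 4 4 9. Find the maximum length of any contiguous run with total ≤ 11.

4

add 5: [5] sum 5, len 1
add 4: [5, 4] sum 9, len 2
add 8: [8] sum 8, len 1
add 1: [8, 1] sum 9, len 2
add 2: [8, 1, 2] sum 11, len 3
add 4: [1, 2, 4] sum 7, len 3
add 3: [1, 2, 4, 3] sum 10, len 4
add 9: [9] sum 9, len 1
add 4: [4] sum 4, len 1
add 4: [4, 4] sum 8, len 2
add 9: [9] sum 9, len 1
Longest length seen: 4.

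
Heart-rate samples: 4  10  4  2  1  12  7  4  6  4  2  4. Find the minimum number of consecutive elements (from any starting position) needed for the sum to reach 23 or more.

Extend right; whenever the sum reaches 23, record the length and shrink from the left:
add 4: running sum 4 < 23
add 10: running sum 14 < 23
add 4: running sum 18 < 23
add 2: running sum 20 < 23
add 1: running sum 21 < 23
add 12: shortest ending here [10, 4, 2, 1, 12] sum 29, len 5
add 7: shortest ending here [4, 2, 1, 12, 7] sum 26, len 5
add 4: shortest ending here [12, 7, 4] sum 23, len 3
add 6: shortest ending here [12, 7, 4, 6] sum 29, len 4
add 4: shortest ending here [12, 7, 4, 6, 4] sum 33, len 5
add 2: shortest ending here [7, 4, 6, 4, 2] sum 23, len 5
add 4: shortest ending here [7, 4, 6, 4, 2, 4] sum 27, len 6
Shortest qualifying length: 3.

3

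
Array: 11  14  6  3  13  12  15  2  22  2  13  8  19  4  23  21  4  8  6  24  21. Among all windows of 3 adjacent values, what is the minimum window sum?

Window sums for each of the 19 positions:
11 14 6 → sum 31
14 6 3 → sum 23
6 3 13 → sum 22
3 13 12 → sum 28
13 12 15 → sum 40
12 15 2 → sum 29
15 2 22 → sum 39
2 22 2 → sum 26
22 2 13 → sum 37
2 13 8 → sum 23
13 8 19 → sum 40
8 19 4 → sum 31
19 4 23 → sum 46
4 23 21 → sum 48
23 21 4 → sum 48
21 4 8 → sum 33
4 8 6 → sum 18
8 6 24 → sum 38
6 24 21 → sum 51
Minimum of these is 18.

18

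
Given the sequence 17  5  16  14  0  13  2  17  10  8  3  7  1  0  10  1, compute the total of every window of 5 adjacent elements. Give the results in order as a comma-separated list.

52, 48, 45, 46, 42, 50, 40, 45, 29, 19, 21, 19

17 5 16 14 0 → sum 52
5 16 14 0 13 → sum 48
16 14 0 13 2 → sum 45
14 0 13 2 17 → sum 46
0 13 2 17 10 → sum 42
13 2 17 10 8 → sum 50
2 17 10 8 3 → sum 40
17 10 8 3 7 → sum 45
10 8 3 7 1 → sum 29
8 3 7 1 0 → sum 19
3 7 1 0 10 → sum 21
7 1 0 10 1 → sum 19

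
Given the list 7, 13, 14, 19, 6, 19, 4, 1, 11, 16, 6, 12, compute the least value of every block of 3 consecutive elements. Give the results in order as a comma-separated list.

Sliding a size-3 window across the 12 values:
7 13 14 → min 7
13 14 19 → min 13
14 19 6 → min 6
19 6 19 → min 6
6 19 4 → min 4
19 4 1 → min 1
4 1 11 → min 1
1 11 16 → min 1
11 16 6 → min 6
16 6 12 → min 6

7, 13, 6, 6, 4, 1, 1, 1, 6, 6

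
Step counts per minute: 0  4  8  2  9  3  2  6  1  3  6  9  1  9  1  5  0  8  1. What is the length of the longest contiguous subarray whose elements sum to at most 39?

10

add 0: [0] sum 0, len 1
add 4: [0, 4] sum 4, len 2
add 8: [0, 4, 8] sum 12, len 3
add 2: [0, 4, 8, 2] sum 14, len 4
add 9: [0, 4, 8, 2, 9] sum 23, len 5
add 3: [0, 4, 8, 2, 9, 3] sum 26, len 6
add 2: [0, 4, 8, 2, 9, 3, 2] sum 28, len 7
add 6: [0, 4, 8, 2, 9, 3, 2, 6] sum 34, len 8
add 1: [0, 4, 8, 2, 9, 3, 2, 6, 1] sum 35, len 9
add 3: [0, 4, 8, 2, 9, 3, 2, 6, 1, 3] sum 38, len 10
add 6: [2, 9, 3, 2, 6, 1, 3, 6] sum 32, len 8
add 9: [9, 3, 2, 6, 1, 3, 6, 9] sum 39, len 8
add 1: [3, 2, 6, 1, 3, 6, 9, 1] sum 31, len 8
add 9: [2, 6, 1, 3, 6, 9, 1, 9] sum 37, len 8
add 1: [2, 6, 1, 3, 6, 9, 1, 9, 1] sum 38, len 9
add 5: [1, 3, 6, 9, 1, 9, 1, 5] sum 35, len 8
add 0: [1, 3, 6, 9, 1, 9, 1, 5, 0] sum 35, len 9
add 8: [6, 9, 1, 9, 1, 5, 0, 8] sum 39, len 8
add 1: [9, 1, 9, 1, 5, 0, 8, 1] sum 34, len 8
Longest length seen: 10.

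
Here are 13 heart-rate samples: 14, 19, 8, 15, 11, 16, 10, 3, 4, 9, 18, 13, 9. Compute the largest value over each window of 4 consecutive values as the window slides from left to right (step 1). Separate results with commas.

14 19 8 15 → max 19
19 8 15 11 → max 19
8 15 11 16 → max 16
15 11 16 10 → max 16
11 16 10 3 → max 16
16 10 3 4 → max 16
10 3 4 9 → max 10
3 4 9 18 → max 18
4 9 18 13 → max 18
9 18 13 9 → max 18

19, 19, 16, 16, 16, 16, 10, 18, 18, 18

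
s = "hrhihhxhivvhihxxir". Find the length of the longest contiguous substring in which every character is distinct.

add h: [h] len 1
add r: [h, r] len 2
add h (repeat h, move left end past it): [r, h] len 2
add i: [r, h, i] len 3
add h (repeat h, move left end past it): [i, h] len 2
add h (repeat h, move left end past it): [h] len 1
add x: [h, x] len 2
add h (repeat h, move left end past it): [x, h] len 2
add i: [x, h, i] len 3
add v: [x, h, i, v] len 4
add v (repeat v, move left end past it): [v] len 1
add h: [v, h] len 2
add i: [v, h, i] len 3
add h (repeat h, move left end past it): [i, h] len 2
add x: [i, h, x] len 3
add x (repeat x, move left end past it): [x] len 1
add i: [x, i] len 2
add r: [x, i, r] len 3
Longest all-distinct length: 4.

4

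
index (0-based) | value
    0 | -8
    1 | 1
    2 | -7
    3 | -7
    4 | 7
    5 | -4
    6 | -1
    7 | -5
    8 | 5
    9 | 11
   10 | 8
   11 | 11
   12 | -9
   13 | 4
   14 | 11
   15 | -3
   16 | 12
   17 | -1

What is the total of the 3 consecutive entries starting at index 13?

Elements at indices 13..15: 4, 11, -3
sum(4, 11, -3) = 12

12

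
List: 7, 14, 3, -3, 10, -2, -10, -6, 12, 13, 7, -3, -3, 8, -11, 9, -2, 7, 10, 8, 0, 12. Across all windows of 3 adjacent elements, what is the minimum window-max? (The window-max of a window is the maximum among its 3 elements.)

[7, 14, 3] → max 14
[14, 3, -3] → max 14
[3, -3, 10] → max 10
[-3, 10, -2] → max 10
[10, -2, -10] → max 10
[-2, -10, -6] → max -2
[-10, -6, 12] → max 12
[-6, 12, 13] → max 13
[12, 13, 7] → max 13
[13, 7, -3] → max 13
[7, -3, -3] → max 7
[-3, -3, 8] → max 8
[-3, 8, -11] → max 8
[8, -11, 9] → max 9
[-11, 9, -2] → max 9
[9, -2, 7] → max 9
[-2, 7, 10] → max 10
[7, 10, 8] → max 10
[10, 8, 0] → max 10
[8, 0, 12] → max 12
Minimum of these is -2.

-2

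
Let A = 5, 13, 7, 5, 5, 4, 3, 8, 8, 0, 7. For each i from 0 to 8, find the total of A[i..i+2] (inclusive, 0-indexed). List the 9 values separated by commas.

25, 25, 17, 14, 12, 15, 19, 16, 15

(5, 13, 7) → sum 25
(13, 7, 5) → sum 25
(7, 5, 5) → sum 17
(5, 5, 4) → sum 14
(5, 4, 3) → sum 12
(4, 3, 8) → sum 15
(3, 8, 8) → sum 19
(8, 8, 0) → sum 16
(8, 0, 7) → sum 15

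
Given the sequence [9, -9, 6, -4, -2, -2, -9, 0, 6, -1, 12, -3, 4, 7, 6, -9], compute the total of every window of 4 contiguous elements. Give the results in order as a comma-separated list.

2, -9, -2, -17, -13, -5, -4, 17, 14, 12, 20, 14, 8

9 -9 6 -4 → sum 2
-9 6 -4 -2 → sum -9
6 -4 -2 -2 → sum -2
-4 -2 -2 -9 → sum -17
-2 -2 -9 0 → sum -13
-2 -9 0 6 → sum -5
-9 0 6 -1 → sum -4
0 6 -1 12 → sum 17
6 -1 12 -3 → sum 14
-1 12 -3 4 → sum 12
12 -3 4 7 → sum 20
-3 4 7 6 → sum 14
4 7 6 -9 → sum 8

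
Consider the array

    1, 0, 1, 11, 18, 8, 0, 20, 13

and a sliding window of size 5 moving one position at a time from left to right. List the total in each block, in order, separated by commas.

31, 38, 38, 57, 59

1 0 1 11 18 → sum 31
0 1 11 18 8 → sum 38
1 11 18 8 0 → sum 38
11 18 8 0 20 → sum 57
18 8 0 20 13 → sum 59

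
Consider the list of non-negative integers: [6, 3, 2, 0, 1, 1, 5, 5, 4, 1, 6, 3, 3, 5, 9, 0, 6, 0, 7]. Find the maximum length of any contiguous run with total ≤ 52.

16

→ 6: sum 6, len 1
→ 3: sum 9, len 2
→ 2: sum 11, len 3
→ 0: sum 11, len 4
→ 1: sum 12, len 5
→ 1: sum 13, len 6
→ 5: sum 18, len 7
→ 5: sum 23, len 8
→ 4: sum 27, len 9
→ 1: sum 28, len 10
→ 6: sum 34, len 11
→ 3: sum 37, len 12
→ 3: sum 40, len 13
→ 5: sum 45, len 14
→ 9 (dropped 6): sum 48, len 14
→ 0: sum 48, len 15
→ 6 (dropped 3): sum 51, len 15
→ 0: sum 51, len 16
→ 7 (dropped 2, 0, 1, 1, 5): sum 49, len 12
Longest length seen: 16.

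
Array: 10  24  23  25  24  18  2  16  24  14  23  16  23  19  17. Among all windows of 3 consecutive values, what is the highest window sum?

Window sums for each of the 13 positions:
[10, 24, 23] → sum 57
[24, 23, 25] → sum 72
[23, 25, 24] → sum 72
[25, 24, 18] → sum 67
[24, 18, 2] → sum 44
[18, 2, 16] → sum 36
[2, 16, 24] → sum 42
[16, 24, 14] → sum 54
[24, 14, 23] → sum 61
[14, 23, 16] → sum 53
[23, 16, 23] → sum 62
[16, 23, 19] → sum 58
[23, 19, 17] → sum 59
Highest of these is 72.

72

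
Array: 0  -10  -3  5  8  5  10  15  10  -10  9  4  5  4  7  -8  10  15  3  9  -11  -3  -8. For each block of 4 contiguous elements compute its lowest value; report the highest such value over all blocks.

(0, -10, -3, 5) → min -10
(-10, -3, 5, 8) → min -10
(-3, 5, 8, 5) → min -3
(5, 8, 5, 10) → min 5
(8, 5, 10, 15) → min 5
(5, 10, 15, 10) → min 5
(10, 15, 10, -10) → min -10
(15, 10, -10, 9) → min -10
(10, -10, 9, 4) → min -10
(-10, 9, 4, 5) → min -10
(9, 4, 5, 4) → min 4
(4, 5, 4, 7) → min 4
(5, 4, 7, -8) → min -8
(4, 7, -8, 10) → min -8
(7, -8, 10, 15) → min -8
(-8, 10, 15, 3) → min -8
(10, 15, 3, 9) → min 3
(15, 3, 9, -11) → min -11
(3, 9, -11, -3) → min -11
(9, -11, -3, -8) → min -11
Highest of these is 5.

5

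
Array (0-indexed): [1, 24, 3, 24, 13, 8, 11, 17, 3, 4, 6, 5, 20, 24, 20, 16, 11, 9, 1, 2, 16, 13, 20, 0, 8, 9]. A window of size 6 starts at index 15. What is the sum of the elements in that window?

55

Elements at indices 15..20: 16, 11, 9, 1, 2, 16
sum(16, 11, 9, 1, 2, 16) = 55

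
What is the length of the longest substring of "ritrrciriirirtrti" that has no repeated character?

[r] len 1
[r, i] len 2
[r, i, t] len 3
[i, t, r] len 3
[r] len 1
[r, c] len 2
[r, c, i] len 3
[c, i, r] len 3
[r, i] len 2
[i] len 1
[i, r] len 2
[r, i] len 2
[i, r] len 2
[i, r, t] len 3
[t, r] len 2
[r, t] len 2
[r, t, i] len 3
Longest all-distinct length: 3.

3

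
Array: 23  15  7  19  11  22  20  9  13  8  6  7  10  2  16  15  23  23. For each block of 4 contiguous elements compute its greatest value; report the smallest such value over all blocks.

10

(23, 15, 7, 19) → max 23
(15, 7, 19, 11) → max 19
(7, 19, 11, 22) → max 22
(19, 11, 22, 20) → max 22
(11, 22, 20, 9) → max 22
(22, 20, 9, 13) → max 22
(20, 9, 13, 8) → max 20
(9, 13, 8, 6) → max 13
(13, 8, 6, 7) → max 13
(8, 6, 7, 10) → max 10
(6, 7, 10, 2) → max 10
(7, 10, 2, 16) → max 16
(10, 2, 16, 15) → max 16
(2, 16, 15, 23) → max 23
(16, 15, 23, 23) → max 23
Smallest of these is 10.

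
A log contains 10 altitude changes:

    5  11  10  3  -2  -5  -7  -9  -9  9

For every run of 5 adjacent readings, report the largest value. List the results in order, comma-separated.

11, 11, 10, 3, -2, 9

(5, 11, 10, 3, -2) → max 11
(11, 10, 3, -2, -5) → max 11
(10, 3, -2, -5, -7) → max 10
(3, -2, -5, -7, -9) → max 3
(-2, -5, -7, -9, -9) → max -2
(-5, -7, -9, -9, 9) → max 9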